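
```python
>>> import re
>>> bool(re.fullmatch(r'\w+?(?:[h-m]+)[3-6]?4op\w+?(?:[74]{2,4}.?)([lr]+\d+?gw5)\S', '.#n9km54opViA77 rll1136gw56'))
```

False

This matches one or more of a word character (lazy); then one or more of a character in [h-m] (non-capturing group); then optionally a character in [3-6], then the literal '4op', then one or more of a word character (lazy); then 2 to 4 of one of [74], then optionally any character (non-capturing group); then one or more of one of [lr], then one or more of a digit (lazy), then the literal 'gw5' (captured); then a non-whitespace character.
`re.fullmatch` is like wrapping the pattern in `^…$` (in single-line mode).
Here there's no way to consume every character, so the call returns None, and `bool(None)` is False.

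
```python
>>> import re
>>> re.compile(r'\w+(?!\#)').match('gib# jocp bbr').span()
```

The negative lookaround is zero-width — it rules out positions where the adjacent text would match, without consuming anything.
`match` is anchored at position 0; if the pattern doesn't fit there, it returns None.
The match spans [0:2] → 'gi'.

(0, 2)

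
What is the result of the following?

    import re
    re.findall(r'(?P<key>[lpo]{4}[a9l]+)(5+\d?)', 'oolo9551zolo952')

[('oolo9', '551')]

This matches exactly 4 of one of [lpo], then one or more of one of [a9l] (captured as 'key'); then one or more of the literal '5', then optionally a digit (captured).
Walking the string: at [0:8] match 'oolo9551', groups = ('oolo9', '551').
Multiple groups make `findall` return tuples — one 2-tuple for the one match.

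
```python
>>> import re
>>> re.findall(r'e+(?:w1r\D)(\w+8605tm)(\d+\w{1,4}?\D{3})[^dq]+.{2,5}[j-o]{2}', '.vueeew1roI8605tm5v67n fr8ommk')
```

[('I8605tm', '5v67n f')]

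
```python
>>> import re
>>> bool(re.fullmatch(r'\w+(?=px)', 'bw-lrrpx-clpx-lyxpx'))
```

`re.fullmatch` is like wrapping the pattern in `^…$` (in single-line mode).
Here there's no way to consume every character, so the call returns None, and `bool(None)` is False.

False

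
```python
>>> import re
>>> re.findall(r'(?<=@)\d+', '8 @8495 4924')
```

['8495']

Because the assertion is zero-width, the text it checks is not consumed and won't appear in the result.
Since nothing is captured, `findall` lists the 1 matched substring directly.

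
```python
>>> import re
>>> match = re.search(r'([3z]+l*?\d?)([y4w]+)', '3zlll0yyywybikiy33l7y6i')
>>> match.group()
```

'3zlll0yyywy'

This matches one or more of one of [3z], then zero or more of the literal 'l' (lazy), then optionally a digit (captured); then one or more of one of [y4w] (captured).
`re.search` scans for the first position where the pattern succeeds.
The match spans [0:11] → '3zlll0yyywy'.
Captured: group 1 = '3zlll0', group 2 = 'yyywy'.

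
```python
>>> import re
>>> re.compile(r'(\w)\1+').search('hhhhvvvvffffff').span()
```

(0, 4)

`\1` has to match the exact text group 1 already captured.
`search` walks the string left to right and returns the first match it finds.
The match spans [0:4] → 'hhhh'.
Captured: group 1 = 'h'.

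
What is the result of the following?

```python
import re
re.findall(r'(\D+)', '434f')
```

['f']

The pattern matches one or more of a non-digit (captured).
Matches: at [3:4] match 'f', group 1 = 'f'.
One capturing group, so `findall` returns just the captured substring from the one match — 1 in all.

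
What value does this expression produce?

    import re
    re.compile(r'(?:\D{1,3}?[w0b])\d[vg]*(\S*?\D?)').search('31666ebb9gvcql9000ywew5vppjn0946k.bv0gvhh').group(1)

This matches 1 to 3 of a non-digit (lazy), then one of [w0b] (non-capturing group); then a digit, then zero or more of one of [vg]; then zero or more of a non-whitespace character (lazy), then optionally a non-digit (captured).
Lazy quantifiers expand one character at a time until the remainder of the pattern can match.
`search` walks the string left to right and returns the first match it finds.
The match spans [5:12] → 'ebb9gvc'.
Captured: group 1 = 'c'.

'c'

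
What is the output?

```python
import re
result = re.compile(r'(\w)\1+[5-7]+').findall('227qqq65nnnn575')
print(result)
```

['2', 'q', 'n']

After group 1 captures some text, `\1` only succeeds where that same text appears again.
With a single group, `findall` returns only what that group captured — 3 items.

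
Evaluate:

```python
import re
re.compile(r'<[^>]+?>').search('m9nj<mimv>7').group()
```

'<mimv>'

Unlike `match`, `search` isn't anchored — it looks for the pattern anywhere in the string.
The match spans [4:10] → '<mimv>'.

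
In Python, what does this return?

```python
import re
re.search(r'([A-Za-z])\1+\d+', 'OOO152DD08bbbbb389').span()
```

(0, 6)

`\1` is not a pattern — it's the concrete string captured by group 1, re-applied verbatim.
The match spans [0:6] → 'OOO152'.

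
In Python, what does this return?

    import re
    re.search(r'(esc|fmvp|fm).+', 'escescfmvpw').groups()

('esc',)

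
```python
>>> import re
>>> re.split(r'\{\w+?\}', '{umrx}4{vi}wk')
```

`split` removes every match and returns the 3 fragments in between.

['', '4', 'wk']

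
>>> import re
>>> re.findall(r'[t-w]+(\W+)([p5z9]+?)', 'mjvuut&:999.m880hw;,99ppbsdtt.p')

Multiple groups make `findall` return tuples — one 2-tuple for each match.

[('&:', '9'), (';,', '9'), ('.', 'p')]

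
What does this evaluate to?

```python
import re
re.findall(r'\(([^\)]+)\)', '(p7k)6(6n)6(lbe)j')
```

['p7k', '6n', 'lbe']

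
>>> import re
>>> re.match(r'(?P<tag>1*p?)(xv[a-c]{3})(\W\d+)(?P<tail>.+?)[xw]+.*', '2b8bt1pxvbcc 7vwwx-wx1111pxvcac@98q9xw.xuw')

None

`re.match` won't scan ahead — the pattern has to work from the very first character.
Here the pattern fails at index 0, so the call returns None.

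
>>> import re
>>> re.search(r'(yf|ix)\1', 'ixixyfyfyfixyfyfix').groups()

('ix',)

After group 1 captures some text, `\1` only succeeds where that same text appears again.
Unlike `match`, `search` isn't anchored — it looks for the pattern anywhere in the string.
The match spans [0:4] → 'ixix'.
Captured: group 1 = 'ix'.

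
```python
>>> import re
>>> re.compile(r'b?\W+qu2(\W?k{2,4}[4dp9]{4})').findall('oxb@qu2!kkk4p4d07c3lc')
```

['!kkk4p4d']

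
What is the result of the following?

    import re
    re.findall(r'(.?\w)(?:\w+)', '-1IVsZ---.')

['-1']

Because there's exactly one group, `findall` drops the full match and keeps group 1 from the one hit.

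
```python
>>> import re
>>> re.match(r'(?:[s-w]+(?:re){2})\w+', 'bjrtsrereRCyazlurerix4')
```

`re.match` only tries the pattern at the start of the string.
Here the pattern fails at index 0, so the call returns None.

None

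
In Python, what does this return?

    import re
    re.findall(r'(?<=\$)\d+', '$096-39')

The `(?=…)`/`(?<=…)` assertion just peeks at neighbouring text; it doesn't advance the match position.
Walking the string: at [1:4] → '096'.
Since nothing is captured, `findall` lists the 1 matched substring directly.

['096']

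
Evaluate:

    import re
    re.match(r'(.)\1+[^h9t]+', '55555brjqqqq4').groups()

The backreference `\1` re-matches whatever the first group consumed, character for character.
`match` is anchored at position 0; if the pattern doesn't fit there, it returns None.
The match spans [0:13] → '55555brjqqqq4'.
Captured: group 1 = '5'.

('5',)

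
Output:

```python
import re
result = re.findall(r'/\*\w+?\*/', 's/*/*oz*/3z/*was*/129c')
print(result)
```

Scanning left to right: at [3:9] → '/*oz*/'; at [11:18] → '/*was*/'.
With no groups in the pattern, `findall` gives back each whole match — 2 here.

['/*oz*/', '/*was*/']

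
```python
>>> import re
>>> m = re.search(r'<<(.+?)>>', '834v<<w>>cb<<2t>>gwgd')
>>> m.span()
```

(4, 9)

Lazy quantifiers expand one character at a time until the remainder of the pattern can match.
`re.search` tries every starting position until one works.
The match spans [4:9] → '<<w>>'.
Captured: group 1 = 'w'.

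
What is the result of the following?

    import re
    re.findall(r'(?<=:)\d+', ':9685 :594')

The lookaround is zero-width — it requires the adjacent text to match without consuming it, so the asserted text isn't part of the match.
With no groups in the pattern, `findall` gives back each whole match — 2 here.

['9685', '594']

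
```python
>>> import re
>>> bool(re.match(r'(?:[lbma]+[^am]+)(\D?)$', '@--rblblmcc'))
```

False

`re.match` won't scan ahead — the pattern has to work from the very first character.
Here position 0 doesn't satisfy it, so the call returns None, and `bool(None)` is False.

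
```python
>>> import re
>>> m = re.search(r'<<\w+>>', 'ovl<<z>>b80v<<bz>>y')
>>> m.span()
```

(3, 8)

`re.search` tries every starting position until one works.
The match spans [3:8] → '<<z>>'.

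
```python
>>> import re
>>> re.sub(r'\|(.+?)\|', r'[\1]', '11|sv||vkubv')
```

'11[sv]|vkubv'

A non-greedy quantifier consumes as few characters as it can — just enough that the remainder of the pattern still matches from where it stops; whatever follows it matches normally.
Matches: at [2:6] → '|sv|'.
`\1` in the replacement pulls in group 1's text for each match.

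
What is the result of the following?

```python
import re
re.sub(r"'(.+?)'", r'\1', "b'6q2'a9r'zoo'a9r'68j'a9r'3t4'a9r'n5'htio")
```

With the lazy modifier that quantifier settles for the fewest repetitions that let the rest of the pattern succeed (the atoms after it are unaffected and can still be greedy).
Matches: at [1:6] → "'6q2'"; at [9:14] → "'zoo'"; at [17:22] → "'68j'"; at [25:30] → "'3t4'"; at [33:37] → "'n5'".
Each match is replaced using the text its own group 1 captured.

'b6q2a9rzooa9r68ja9r3t4a9rn5htio'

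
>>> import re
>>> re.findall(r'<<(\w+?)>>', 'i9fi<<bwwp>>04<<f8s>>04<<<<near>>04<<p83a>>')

['bwwp', 'f8s', 'near', 'p83a']

Because there's exactly one group, `findall` drops the full match and keeps group 1 from each hit.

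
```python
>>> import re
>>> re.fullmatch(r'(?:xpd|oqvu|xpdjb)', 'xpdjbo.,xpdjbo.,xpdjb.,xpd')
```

`fullmatch` succeeds only if the pattern covers the string from start to end.
Here the string isn't matched end-to-end, so the call returns None.

None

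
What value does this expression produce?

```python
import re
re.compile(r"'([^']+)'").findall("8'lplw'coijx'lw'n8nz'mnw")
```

Walking the string: at [1:7] match "'lplw'", group 1 = 'lplw'; at [12:16] match "'lw'", group 1 = 'lw'.
One capturing group, so `findall` returns just the captured substring from each match — 2 in all.

['lplw', 'lw']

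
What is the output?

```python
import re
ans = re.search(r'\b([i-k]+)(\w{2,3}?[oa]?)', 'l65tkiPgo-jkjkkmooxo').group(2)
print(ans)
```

Pattern: a word boundary (`\b`, zero-width); then one or more of a character in [i-k] (captured); then 2 to 3 of a word character (lazy), then optionally one of [oa] (captured).
Unlike `match`, `search` isn't anchored — it looks for the pattern anywhere in the string.
The match spans [10:18] → 'jkjkkmoo'.
Captured: group 1 = 'jkjkk', group 2 = 'moo'.

moo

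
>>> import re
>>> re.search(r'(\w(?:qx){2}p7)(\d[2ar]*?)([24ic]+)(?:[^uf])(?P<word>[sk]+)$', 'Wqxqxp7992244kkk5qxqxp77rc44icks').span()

(16, 32)

This matches a word character, then the literal 'qx' repeated 2 times, then the literal 'p7' (captured); then a digit, then zero or more of one of [2ar] (lazy) (captured); then one or more of one of [24ic] (captured); then any character except [uf] (non-capturing group); then one or more of one of [sk] (captured as 'word'); then anchored at the end.
`re.search` scans for the first position where the pattern succeeds.
The match spans [16:32] → '5qxqxp77rc44icks'.
Captured: group 1 = '5qxqxp7', group 2 = '7r', group 3 = 'c44ic', group 4 = 's'.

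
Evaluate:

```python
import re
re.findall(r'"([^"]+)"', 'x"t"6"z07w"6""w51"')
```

Because there's exactly one group, `findall` drops the full match and keeps group 1 from each hit.

['t', 'z07w', 'w51']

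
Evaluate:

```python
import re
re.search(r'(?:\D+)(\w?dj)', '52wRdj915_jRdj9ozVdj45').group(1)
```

This matches one or more of a non-digit (non-capturing group); then optionally a word character, then the literal 'dj' (captured).
`re.search` tries every starting position until one works.
The match spans [2:6] → 'wRdj'.
Captured: group 1 = 'dj'.

'dj'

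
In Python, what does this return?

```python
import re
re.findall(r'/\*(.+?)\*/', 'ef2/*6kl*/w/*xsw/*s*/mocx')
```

['6kl', 'xsw/*s']

Because there's exactly one group, `findall` drops the full match and keeps group 1 from each hit.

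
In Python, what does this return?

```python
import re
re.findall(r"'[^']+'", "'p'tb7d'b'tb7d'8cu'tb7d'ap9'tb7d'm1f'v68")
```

Scanning left to right: at [0:3] → "'p'"; at [7:10] → "'b'"; at [14:19] → "'8cu'"; at [23:28] → "'ap9'"; at [32:37] → "'m1f'".
With no groups in the pattern, `findall` gives back each whole match — 5 here.

["'p'", "'b'", "'8cu'", "'ap9'", "'m1f'"]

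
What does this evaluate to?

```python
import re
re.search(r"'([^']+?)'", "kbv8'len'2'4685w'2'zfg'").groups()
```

('len',)

The match spans [4:9] → "'len'".
Captured: group 1 = 'len'.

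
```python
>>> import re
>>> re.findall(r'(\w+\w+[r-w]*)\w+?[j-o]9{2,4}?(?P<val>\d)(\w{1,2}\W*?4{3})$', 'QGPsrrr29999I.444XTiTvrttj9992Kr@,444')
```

[('444XTiTvrt', '2', 'Kr@,444')]

The pattern matches one or more of a word character, then one or more of a word character, then zero or more of a character in [r-w] (captured); then one or more of a word character (lazy), then a character in [j-o], then 2 to 4 of the literal '9' (lazy); then a digit (captured as 'val'); then 1 to 2 of a word character, then zero or more of a non-word character (lazy), then exactly 3 of the literal '4' (captured); then anchored at the end.
3 groups means the one result is a tuple of 3 captured strings — 1 here.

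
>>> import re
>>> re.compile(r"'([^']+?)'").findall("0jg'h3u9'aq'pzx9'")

['h3u9', 'pzx9']

Because there's exactly one group, `findall` drops the full match and keeps group 1 from each hit.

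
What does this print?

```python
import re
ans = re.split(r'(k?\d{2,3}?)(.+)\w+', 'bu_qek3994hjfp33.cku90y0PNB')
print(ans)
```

This matches optionally a literal 'k', then 2 to 3 of a digit (lazy) (captured); then one or more of any character (captured); then one or more of a word character.
A non-greedy quantifier consumes as few characters as it can — just enough that the remainder of the pattern still matches from where it stops; whatever follows it matches normally.
Matches to split on: at [5:27] → 'k3994hjfp33.cku90y0PNB'.
With a capturing group present, the delimiter's captured portion is kept in the result list.

['bu_qe', 'k39', '94hjfp33.cku90y0PN', '']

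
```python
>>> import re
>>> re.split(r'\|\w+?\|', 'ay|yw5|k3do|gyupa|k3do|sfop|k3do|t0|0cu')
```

['ay', 'k3do', 'k3do', 'k3do', '0cu']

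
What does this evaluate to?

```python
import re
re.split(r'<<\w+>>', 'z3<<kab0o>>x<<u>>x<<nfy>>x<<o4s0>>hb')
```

['z3', 'x', 'x', 'x', 'hb']

Matches to split on: at [2:11] → '<<kab0o>>'; at [12:17] → '<<u>>'; at [18:25] → '<<nfy>>'; at [26:34] → '<<o4s0>>'.
Splitting on the pattern gives 5 pieces.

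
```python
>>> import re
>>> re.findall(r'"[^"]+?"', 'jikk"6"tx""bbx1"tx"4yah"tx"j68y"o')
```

['"6"', '"bbx1"', '"4yah"', '"j68y"']

Since nothing is captured, `findall` lists the 4 matched substrings directly.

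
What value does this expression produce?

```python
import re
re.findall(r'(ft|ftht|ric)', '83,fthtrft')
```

`|` is ordered: at each position the engine commits to the first alternative that works.
Scanning left to right: at [3:5] match 'ft', group 1 = 'ft'; at [8:10] match 'ft', group 1 = 'ft'.
With a single group, `findall` returns only what that group captured — 2 items.

['ft', 'ft']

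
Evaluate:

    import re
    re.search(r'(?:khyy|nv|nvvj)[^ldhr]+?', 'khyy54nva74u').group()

'khyy5'

The match spans [0:5] → 'khyy5'.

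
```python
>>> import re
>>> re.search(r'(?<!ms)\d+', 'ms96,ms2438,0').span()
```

A negative assertion filters positions out without eating any characters.
The match spans [3:4] → '6'.

(3, 4)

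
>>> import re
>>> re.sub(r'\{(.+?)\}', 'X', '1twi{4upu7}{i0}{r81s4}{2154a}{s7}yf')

A non-greedy quantifier consumes as few characters as it can — just enough that the remainder of the pattern still matches from where it stops; whatever follows it matches normally.
Each match is replaced by 'X'.

'1twiXXXXXyf'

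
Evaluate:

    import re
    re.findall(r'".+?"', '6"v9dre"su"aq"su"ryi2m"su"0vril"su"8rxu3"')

['"v9dre"', '"aq"', '"ryi2m"', '"0vril"', '"8rxu3"']

Because the quantifier is non-greedy, it stops expanding at the earliest point where the rest of the pattern can succeed.
Scanning left to right: at [1:8] → '"v9dre"'; at [10:14] → '"aq"'; at [16:23] → '"ryi2m"'; at [25:32] → '"0vril"'; at [34:41] → '"8rxu3"'.
No capturing groups, so `findall` returns the 5 full match strings.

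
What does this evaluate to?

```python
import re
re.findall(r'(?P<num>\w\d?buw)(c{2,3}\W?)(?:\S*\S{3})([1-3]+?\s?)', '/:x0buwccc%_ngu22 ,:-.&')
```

[('x0buw', 'ccc%', '2 ')]

The pattern matches a word character, then optionally a digit, then the literal 'buw' (captured as 'num'); then 2 to 3 of the literal 'c', then optionally a non-word character (captured); then zero or more of a non-whitespace character, then exactly 3 of a non-whitespace character (non-capturing group); then one or more of a character in [1-3] (lazy), then optionally whitespace (captured).
Scanning left to right: at [2:18] match 'x0buwccc%_ngu22 ', groups = ('x0buw', 'ccc%', '2 ').
Multiple groups make `findall` return tuples — one 3-tuple for the one match.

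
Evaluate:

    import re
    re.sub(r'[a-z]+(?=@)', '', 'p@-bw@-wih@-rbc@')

'@-@-@-@'

The `(?=…)`/`(?<=…)` assertion just peeks at neighbouring text; it doesn't advance the match position.
Matches: at [0:1] → 'p'; at [3:5] → 'bw'; at [7:10] → 'wih'; at [12:15] → 'rbc'.
`sub` substitutes '' at each match site.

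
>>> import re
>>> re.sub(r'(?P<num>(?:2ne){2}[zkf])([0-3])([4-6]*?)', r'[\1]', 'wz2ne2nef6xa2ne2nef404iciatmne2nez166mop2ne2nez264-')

'wz2ne2nef6xa2ne2nef404iciatmne2nez166mop[2ne2nez]64-'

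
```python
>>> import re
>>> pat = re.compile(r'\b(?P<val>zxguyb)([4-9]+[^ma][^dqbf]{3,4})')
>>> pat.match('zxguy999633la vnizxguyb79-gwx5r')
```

None

`re.match` won't scan ahead — the pattern has to work from the very first character.
Here the pattern fails at index 0, so the call returns None.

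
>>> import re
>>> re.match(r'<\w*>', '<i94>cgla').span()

With `match`, the pattern is implicitly anchored at the beginning.
The match spans [0:5] → '<i94>'.

(0, 5)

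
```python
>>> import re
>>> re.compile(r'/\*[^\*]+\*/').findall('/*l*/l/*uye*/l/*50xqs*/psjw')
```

Scanning left to right: at [0:5] → '/*l*/'; at [6:13] → '/*uye*/'; at [14:23] → '/*50xqs*/'.
`findall` yields the raw match text (3 of them) because the pattern has no groups.

['/*l*/', '/*uye*/', '/*50xqs*/']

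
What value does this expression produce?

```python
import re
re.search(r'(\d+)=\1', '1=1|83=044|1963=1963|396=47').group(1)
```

'1'

`\1` is not a pattern — it's the concrete string captured by group 1, re-applied verbatim.
`re.search` scans for the first position where the pattern succeeds.
The match spans [0:3] → '1=1'.
Captured: group 1 = '1'.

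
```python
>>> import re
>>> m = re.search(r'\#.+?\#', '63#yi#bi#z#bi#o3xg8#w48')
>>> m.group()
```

'#yi#'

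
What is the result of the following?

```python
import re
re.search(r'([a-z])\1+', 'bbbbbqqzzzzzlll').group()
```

'bbbbb'

A backreference is literal: `\1` must see the identical characters the first group matched.
The match spans [0:5] → 'bbbbb'.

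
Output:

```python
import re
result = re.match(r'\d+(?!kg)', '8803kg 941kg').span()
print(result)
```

(0, 3)

With `match`, the pattern is implicitly anchored at the beginning.
The match spans [0:3] → '880'.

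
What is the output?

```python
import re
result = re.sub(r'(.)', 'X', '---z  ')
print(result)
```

This matches any character (captured).
Matches: at [0:1] → '-'; at [1:2] → '-'; at [2:3] → '-'; at [3:4] → 'z'; at [4:5] → ' '; ….
Each match is replaced by 'X'.

XXXXXX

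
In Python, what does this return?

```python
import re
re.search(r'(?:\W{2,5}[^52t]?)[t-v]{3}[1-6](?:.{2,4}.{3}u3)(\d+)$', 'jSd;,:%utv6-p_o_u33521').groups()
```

('3521',)

The match spans [3:22] → ';,:%utv6-p_o_u33521'.
Captured: group 1 = '3521'.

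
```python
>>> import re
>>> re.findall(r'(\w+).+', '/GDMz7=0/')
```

['GDMz7']

This matches one or more of a word character (captured); then one or more of any character.
Walking the string: at [1:9] match 'GDMz7=0/', group 1 = 'GDMz7'.
With a single group, `findall` returns only what that group captured — 1 item.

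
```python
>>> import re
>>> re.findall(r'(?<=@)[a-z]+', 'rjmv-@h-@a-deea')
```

The positive lookaround only admits positions where the adjacent text matches; those characters stay outside the span.
No capturing groups, so `findall` returns the 2 full match strings.

['h', 'a']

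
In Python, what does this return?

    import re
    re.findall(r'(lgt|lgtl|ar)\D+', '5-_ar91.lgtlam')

Alternation isn't longest-match — the leftmost alternative that fits at this position is chosen.
Walking the string: at [8:14] match 'lgtlam', group 1 = 'lgt'.
`findall` collects group 1 from the one match (1 total).

['lgt']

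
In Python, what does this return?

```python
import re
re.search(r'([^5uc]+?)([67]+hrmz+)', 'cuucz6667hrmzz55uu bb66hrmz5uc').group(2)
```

'6667hrmzz'

The match spans [4:14] → 'z6667hrmzz'.
Captured: group 1 = 'z', group 2 = '6667hrmzz'.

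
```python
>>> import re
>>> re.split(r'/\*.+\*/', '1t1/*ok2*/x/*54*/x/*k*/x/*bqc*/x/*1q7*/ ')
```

Matches to split on: at [3:39] → '/*ok2*/x/*54*/x/*k*/x/*bqc*/x/*1q7*/'.
Each match becomes a cut point; 2 segments remain.

['1t1', ' ']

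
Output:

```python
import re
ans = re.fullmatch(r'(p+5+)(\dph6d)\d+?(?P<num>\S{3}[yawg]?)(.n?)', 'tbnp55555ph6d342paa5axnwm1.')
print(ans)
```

None

This matches one or more of the literal 'p', then one or more of a literal '5' (captured); then a digit, then the literal 'ph', then the literal '6d' (captured); then one or more of a digit (lazy); then exactly 3 of a non-whitespace character, then optionally one of [yawg] (captured as 'num'); then any character, then optionally the literal 'n' (captured).
`re.fullmatch` requires the pattern to consume the entire string.
Here the string isn't matched end-to-end, so the call returns None.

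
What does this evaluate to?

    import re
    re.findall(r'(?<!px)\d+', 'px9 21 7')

['21', '7']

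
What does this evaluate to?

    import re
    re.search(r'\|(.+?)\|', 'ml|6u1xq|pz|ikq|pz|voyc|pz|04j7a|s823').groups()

('6u1xq',)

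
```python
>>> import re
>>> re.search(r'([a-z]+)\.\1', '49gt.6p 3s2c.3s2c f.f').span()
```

(18, 21)

After group 1 captures some text, `\1` only succeeds where that same text appears again.
The match spans [18:21] → 'f.f'.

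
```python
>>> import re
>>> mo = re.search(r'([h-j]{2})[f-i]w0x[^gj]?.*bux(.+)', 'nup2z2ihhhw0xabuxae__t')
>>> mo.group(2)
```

'ae__t'

The pattern matches exactly 2 of a character in [h-j] (captured); then a character in [f-i], then the literal 'w0x'; then optionally any character except [gj], then zero or more of any character, then the literal 'bux'; then one or more of any character (captured).
`re.search` tries every starting position until one works.
The match spans [7:22] → 'hhhw0xabuxae__t'.
Captured: group 1 = 'hh', group 2 = 'ae__t'.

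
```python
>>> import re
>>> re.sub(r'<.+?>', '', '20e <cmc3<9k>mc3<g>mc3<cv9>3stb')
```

Every occurrence is swapped for ''.

'20e mc3mc33stb'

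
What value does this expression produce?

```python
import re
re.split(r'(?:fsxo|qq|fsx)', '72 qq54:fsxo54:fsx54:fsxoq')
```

Alternation isn't longest-match — the leftmost alternative that fits at this position is chosen.
`split` removes every match and returns the 5 fragments in between.

['72 ', '54:', '54:', '54:', 'q']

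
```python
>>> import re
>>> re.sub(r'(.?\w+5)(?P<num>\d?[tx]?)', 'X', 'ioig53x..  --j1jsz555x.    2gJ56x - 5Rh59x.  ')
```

'X..  -X.   X -X.  '

Pattern: optionally any character, then one or more of a word character, then the literal '5' (captured); then optionally a digit, then optionally one of [tx] (captured as 'num').
`sub` substitutes 'X' at each match site.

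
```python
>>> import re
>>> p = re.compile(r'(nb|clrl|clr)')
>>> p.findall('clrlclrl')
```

['clrl', 'clrl']

Alternation isn't longest-match — the leftmost alternative that fits at this position is chosen.
`findall` collects group 1 from each match (2 total).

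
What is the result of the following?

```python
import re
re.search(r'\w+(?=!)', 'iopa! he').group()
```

'iopa'

Because the assertion is zero-width, the text it checks is not consumed and won't appear in the result.
`re.search` scans for the first position where the pattern succeeds.
The match spans [0:4] → 'iopa'.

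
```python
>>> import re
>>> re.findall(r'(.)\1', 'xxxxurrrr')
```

['x', 'x', 'r', 'r']

The backreference `\1` re-matches whatever the first group consumed, character for character.
Walking the string: at [0:2] match 'xx', group 1 = 'x'; at [2:4] match 'xx', group 1 = 'x'; at [5:7] match 'rr', group 1 = 'r'; at [7:9] match 'rr', group 1 = 'r'.
With a single group, `findall` returns only what that group captured — 4 items.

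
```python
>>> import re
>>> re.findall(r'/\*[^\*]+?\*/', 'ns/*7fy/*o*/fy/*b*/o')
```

Matches: at [7:12] → '/*o*/'; at [14:19] → '/*b*/'.
`findall` yields the raw match text (2 of them) because the pattern has no groups.

['/*o*/', '/*b*/']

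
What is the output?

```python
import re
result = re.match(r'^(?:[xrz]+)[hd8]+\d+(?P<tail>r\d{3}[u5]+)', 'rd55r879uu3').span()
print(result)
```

The pattern matches anchored at the start of the string; then one or more of one of [xrz] (non-capturing group); then one or more of one of [hd8], then one or more of a digit; then the literal 'r', then exactly 3 of a digit, then one or more of one of [u5] (captured as 'tail').
`re.match` only tries the pattern at the start of the string.
The match spans [0:10] → 'rd55r879uu'.
Captured: group 1 = 'r879uu'.

(0, 10)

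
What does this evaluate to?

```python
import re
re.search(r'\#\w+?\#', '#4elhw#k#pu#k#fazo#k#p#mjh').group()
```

`re.search` tries every starting position until one works.
The match spans [0:7] → '#4elhw#'.

'#4elhw#'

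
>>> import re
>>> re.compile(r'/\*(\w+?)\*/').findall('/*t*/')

Matches: at [0:5] match '/*t*/', group 1 = 't'.
Because there's exactly one group, `findall` drops the full match and keeps group 1 from the one hit.

['t']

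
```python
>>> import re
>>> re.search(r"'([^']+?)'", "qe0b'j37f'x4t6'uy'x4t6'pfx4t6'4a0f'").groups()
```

('j37f',)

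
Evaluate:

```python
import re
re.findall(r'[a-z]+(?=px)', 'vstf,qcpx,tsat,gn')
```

['qc']

The `(?=…)`/`(?<=…)` assertion just peeks at neighbouring text; it doesn't advance the match position.
`findall` yields the raw match text (1 of them) because the pattern has no groups.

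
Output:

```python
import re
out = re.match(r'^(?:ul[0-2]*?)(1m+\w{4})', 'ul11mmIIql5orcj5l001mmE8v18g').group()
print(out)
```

ul11mmIIql

The pattern matches anchored at the start of the string; then the literal 'ul', then zero or more of a character in [0-2] (lazy) (non-capturing group); then a literal '1', then one or more of a literal 'm', then exactly 4 of a word character (captured).
`match` is anchored at position 0; if the pattern doesn't fit there, it returns None.
The match spans [0:10] → 'ul11mmIIql'.
Captured: group 1 = '1mmIIql'.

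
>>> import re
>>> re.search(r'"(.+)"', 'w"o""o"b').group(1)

'o""o'

The match spans [1:7] → '"o""o"'.
Captured: group 1 = 'o""o'.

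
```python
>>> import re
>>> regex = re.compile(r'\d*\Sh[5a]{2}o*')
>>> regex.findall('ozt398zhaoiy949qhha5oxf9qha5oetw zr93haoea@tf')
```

['hha5o', '9qha5o']

This matches zero or more of a digit, then a non-whitespace character; then the literal 'h', then exactly 2 of one of [5a], then zero or more of a literal 'o'.
Walking the string: at [16:21] → 'hha5o'; at [23:29] → '9qha5o'.
`findall` yields the raw match text (2 of them) because the pattern has no groups.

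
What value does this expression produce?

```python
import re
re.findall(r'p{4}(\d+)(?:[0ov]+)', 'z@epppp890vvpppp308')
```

['890', '3']

Pattern: exactly 4 of a literal 'p'; then one or more of a digit (captured); then one or more of one of [0ov] (non-capturing group).
Walking the string: at [3:12] match 'pppp890vv', group 1 = '890'; at [12:18] match 'pppp30', group 1 = '3'.
With a single group, `findall` returns only what that group captured — 2 items.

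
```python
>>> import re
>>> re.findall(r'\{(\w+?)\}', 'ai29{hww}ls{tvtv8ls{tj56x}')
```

['hww', 'tj56x']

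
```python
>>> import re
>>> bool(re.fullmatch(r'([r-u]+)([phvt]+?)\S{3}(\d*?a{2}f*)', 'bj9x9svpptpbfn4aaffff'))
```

False

Pattern: one or more of a character in [r-u] (captured); then one or more of one of [phvt] (lazy) (captured); then exactly 3 of a non-whitespace character; then zero or more of a digit (lazy), then exactly 2 of the literal 'a', then zero or more of the literal 'f' (captured).
For `fullmatch`, every character of the input must be accounted for by the pattern.
Here there's no way to consume every character, so the call returns None, and `bool(None)` is False.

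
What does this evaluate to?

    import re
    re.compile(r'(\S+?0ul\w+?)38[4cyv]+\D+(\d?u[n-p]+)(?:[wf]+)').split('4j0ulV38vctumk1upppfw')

['', '4j0ulV', '1uppp', '']

The pattern matches one or more of a non-whitespace character (lazy), then the literal '0ul', then one or more of a word character (lazy) (captured); then the literal '3', then the literal '8', then one or more of one of [4cyv]; then one or more of a non-digit; then optionally a digit, then a literal 'u', then one or more of a character in [n-p] (captured); then one or more of one of [wf] (non-capturing group).
Matches to split on: at [0:21] → '4j0ulV38vctumk1upppfw'.
Because the pattern has a capturing group, `split` also inserts each captured text between the pieces.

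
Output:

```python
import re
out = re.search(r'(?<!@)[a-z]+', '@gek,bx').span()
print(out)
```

`(?!…)`/`(?<!…)` only lets a position through if the neighbouring text does NOT match; no characters are consumed.
`search` walks the string left to right and returns the first match it finds.
The match spans [2:4] → 'ek'.

(2, 4)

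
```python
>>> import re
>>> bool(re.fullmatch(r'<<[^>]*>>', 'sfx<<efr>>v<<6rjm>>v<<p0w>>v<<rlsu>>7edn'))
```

For `fullmatch`, every character of the input must be accounted for by the pattern.
Here the string isn't matched end-to-end, so the call returns None, and `bool(None)` is False.

False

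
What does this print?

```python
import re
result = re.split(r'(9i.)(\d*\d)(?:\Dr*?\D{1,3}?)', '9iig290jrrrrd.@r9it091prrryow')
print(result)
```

['9iig290jrrrrd.@r', '9it', '091', 'rryow']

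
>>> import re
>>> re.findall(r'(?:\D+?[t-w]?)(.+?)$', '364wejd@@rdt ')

Because there's exactly one group, `findall` drops the full match and keeps group 1 from the one hit.

['ejd@@rdt ']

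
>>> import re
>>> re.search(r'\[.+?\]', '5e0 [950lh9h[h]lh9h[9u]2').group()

With the lazy modifier that quantifier settles for the fewest repetitions that let the rest of the pattern succeed (the atoms after it are unaffected and can still be greedy).
`search` walks the string left to right and returns the first match it finds.
The match spans [4:15] → '[950lh9h[h]'.

'[950lh9h[h]'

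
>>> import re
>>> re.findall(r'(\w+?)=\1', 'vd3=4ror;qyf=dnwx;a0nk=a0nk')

['a0nk']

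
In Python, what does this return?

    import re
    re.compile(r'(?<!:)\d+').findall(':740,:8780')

['40', '780']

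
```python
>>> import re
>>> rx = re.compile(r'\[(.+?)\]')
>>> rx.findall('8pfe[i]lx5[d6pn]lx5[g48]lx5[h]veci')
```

A non-greedy quantifier consumes as few characters as it can — just enough that the remainder of the pattern still matches from where it stops; whatever follows it matches normally.
Scanning left to right: at [4:7] match '[i]', group 1 = 'i'; at [10:16] match '[d6pn]', group 1 = 'd6pn'; at [19:24] match '[g48]', group 1 = 'g48'; at [27:30] match '[h]', group 1 = 'h'.
With a single group, `findall` returns only what that group captured — 4 items.

['i', 'd6pn', 'g48', 'h']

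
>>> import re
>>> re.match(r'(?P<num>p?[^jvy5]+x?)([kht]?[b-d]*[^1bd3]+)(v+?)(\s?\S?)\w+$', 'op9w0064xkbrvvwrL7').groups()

Pattern: optionally a literal 'p', then one or more of any character except [jvy5], then optionally a literal 'x' (captured as 'num'); then optionally one of [kht], then zero or more of a character in [b-d], then one or more of any character except [1bd3] (captured); then one or more of a literal 'v' (lazy) (captured); then optionally whitespace, then optionally a non-whitespace character (captured); then one or more of a word character; then anchored at the end.
With `match`, the pattern is implicitly anchored at the beginning.
The match spans [0:18] → 'op9w0064xkbrvvwrL7'.
Captured: group 1 = 'op9w0064xkbr', group 2 = 'v', group 3 = 'v', group 4 = 'w'.

('op9w0064xkbr', 'v', 'v', 'w')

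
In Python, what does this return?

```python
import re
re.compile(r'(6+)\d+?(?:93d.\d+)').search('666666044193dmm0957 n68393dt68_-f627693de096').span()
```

(21, 30)

Pattern: one or more of a literal '6' (captured); then one or more of a digit (lazy); then the literal '93d', then any character, then one or more of a digit (non-capturing group).
`re.search` tries every starting position until one works.
The match spans [21:30] → '68393dt68'.
Captured: group 1 = '6'.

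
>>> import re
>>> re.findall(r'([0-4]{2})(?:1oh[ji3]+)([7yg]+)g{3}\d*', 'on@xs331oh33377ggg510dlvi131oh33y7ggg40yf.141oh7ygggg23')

With 2 capturing groups, `findall` returns a 2-tuple per match.

[('33', '77'), ('13', 'y7')]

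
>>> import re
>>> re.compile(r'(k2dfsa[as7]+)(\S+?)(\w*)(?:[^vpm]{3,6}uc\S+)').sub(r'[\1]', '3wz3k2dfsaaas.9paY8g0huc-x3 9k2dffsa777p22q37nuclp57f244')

'3wz3[k2dfsaaas] 9k2dffsa777p22q37nuclp57f244'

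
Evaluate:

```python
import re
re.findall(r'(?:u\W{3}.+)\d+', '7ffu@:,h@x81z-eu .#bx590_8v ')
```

['u@:,h@x81z-eu .#bx590_8']

With no groups in the pattern, `findall` gives back each whole match — 1 here.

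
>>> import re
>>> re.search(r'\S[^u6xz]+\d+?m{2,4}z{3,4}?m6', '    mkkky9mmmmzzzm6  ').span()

(4, 19)

Pattern: a non-whitespace character, then one or more of any character except [u6xz]; then one or more of a digit (lazy), then 2 to 4 of the literal 'm'; then 3 to 4 of the literal 'z' (lazy), then the literal 'm6'.
Unlike `match`, `search` isn't anchored — it looks for the pattern anywhere in the string.
The match spans [4:19] → 'mkkky9mmmmzzzm6'.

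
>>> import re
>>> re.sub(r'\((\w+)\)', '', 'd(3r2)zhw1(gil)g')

Each match is replaced by ''.

'dzhw1g'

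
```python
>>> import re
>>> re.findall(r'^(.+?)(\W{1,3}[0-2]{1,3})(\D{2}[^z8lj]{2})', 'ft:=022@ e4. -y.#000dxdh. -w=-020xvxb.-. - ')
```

Lazy quantifiers expand one character at a time until the remainder of the pattern can match.
With 3 capturing groups, `findall` returns a 3-tuple per match.

[('ft', ':=022', '@ e4')]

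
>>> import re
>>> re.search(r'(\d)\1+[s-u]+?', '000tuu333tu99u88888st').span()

A backreference is literal: `\1` must see the identical characters the first group matched.
The match spans [0:4] → '000t'.

(0, 4)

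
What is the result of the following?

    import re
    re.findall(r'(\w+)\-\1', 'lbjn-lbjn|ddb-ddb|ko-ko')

['lbjn', 'ddb', 'ko']

The backreference `\1` re-matches whatever the first group consumed, character for character.
`findall` collects group 1 from each match (3 total).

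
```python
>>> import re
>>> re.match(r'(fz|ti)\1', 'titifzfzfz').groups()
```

`\1` is not a pattern — it's the concrete string captured by group 1, re-applied verbatim.
`re.match` only tries the pattern at the start of the string.
The match spans [0:4] → 'titi'.
Captured: group 1 = 'ti'.

('ti',)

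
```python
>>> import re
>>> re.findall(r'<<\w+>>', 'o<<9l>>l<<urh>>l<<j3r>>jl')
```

['<<9l>>', '<<urh>>', '<<j3r>>']

Walking the string: at [1:7] → '<<9l>>'; at [8:15] → '<<urh>>'; at [16:23] → '<<j3r>>'.
Since nothing is captured, `findall` lists the 3 matched substrings directly.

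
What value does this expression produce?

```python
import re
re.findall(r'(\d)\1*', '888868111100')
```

`\1` has to match the exact text group 1 already captured.
Walking the string: at [0:4] match '8888', group 1 = '8'; at [4:5] match '6', group 1 = '6'; at [5:6] match '8', group 1 = '8'; at [6:10] match '1111', group 1 = '1'; at [10:12] match '00', group 1 = '0'.
`findall` collects group 1 from each match (5 total).

['8', '6', '8', '1', '0']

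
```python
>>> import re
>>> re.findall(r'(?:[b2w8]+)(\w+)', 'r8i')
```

['i']

Pattern: one or more of one of [b2w8] (non-capturing group); then one or more of a word character (captured).
Scanning left to right: at [1:3] match '8i', group 1 = 'i'.
Because there's exactly one group, `findall` drops the full match and keeps group 1 from the one hit.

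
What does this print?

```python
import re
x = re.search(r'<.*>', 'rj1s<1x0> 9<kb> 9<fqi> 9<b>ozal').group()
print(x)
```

<1x0> 9<kb> 9<fqi> 9<b>

The match spans [4:27] → '<1x0> 9<kb> 9<fqi> 9<b>'.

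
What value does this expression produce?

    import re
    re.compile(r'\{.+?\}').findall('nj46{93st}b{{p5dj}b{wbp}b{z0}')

['{93st}', '{{p5dj}', '{wbp}', '{z0}']

`findall` yields the raw match text (4 of them) because the pattern has no groups.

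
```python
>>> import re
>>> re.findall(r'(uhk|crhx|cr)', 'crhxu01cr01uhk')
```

['crhx', 'cr', 'uhk']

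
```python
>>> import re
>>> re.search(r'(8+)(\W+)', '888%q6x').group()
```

'888%'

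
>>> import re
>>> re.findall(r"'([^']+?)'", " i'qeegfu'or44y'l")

['qeegfu']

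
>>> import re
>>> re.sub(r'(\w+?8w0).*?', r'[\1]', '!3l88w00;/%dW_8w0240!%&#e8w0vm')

With the lazy modifier that quantifier settles for the fewest repetitions that let the rest of the pattern succeed (the atoms after it are unaffected and can still be greedy).
Each match is replaced using the text its own group 1 captured.

'![3l88w0]0;/%[dW_8w0]240!%&#[e8w0]vm'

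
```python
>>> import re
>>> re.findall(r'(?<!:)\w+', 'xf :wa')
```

['xf', 'a']

`(?!…)`/`(?<!…)` only lets a position through if the neighbouring text does NOT match; no characters are consumed.
Walking the string: at [0:2] → 'xf'; at [5:6] → 'a'.
No capturing groups, so `findall` returns the 2 full match strings.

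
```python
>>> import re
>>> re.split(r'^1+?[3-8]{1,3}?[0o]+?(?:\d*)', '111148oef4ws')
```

['', 'ef4ws']

The pattern matches anchored at the start of the string; then one or more of the literal '1' (lazy), then 1 to 3 of a character in [3-8] (lazy), then one or more of one of [0o] (lazy); then zero or more of a digit (non-capturing group).
Matches to split on: at [0:7] → '111148o'.
Each match becomes a cut point; 2 segments remain.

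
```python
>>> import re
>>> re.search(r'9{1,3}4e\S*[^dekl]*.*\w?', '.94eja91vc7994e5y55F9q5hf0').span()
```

This matches 1 to 3 of the literal '9', then the literal '4e', then zero or more of a non-whitespace character; then zero or more of any character except [dekl], then zero or more of any character, then optionally a word character.
The match spans [1:26] → '94eja91vc7994e5y55F9q5hf0'.

(1, 26)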